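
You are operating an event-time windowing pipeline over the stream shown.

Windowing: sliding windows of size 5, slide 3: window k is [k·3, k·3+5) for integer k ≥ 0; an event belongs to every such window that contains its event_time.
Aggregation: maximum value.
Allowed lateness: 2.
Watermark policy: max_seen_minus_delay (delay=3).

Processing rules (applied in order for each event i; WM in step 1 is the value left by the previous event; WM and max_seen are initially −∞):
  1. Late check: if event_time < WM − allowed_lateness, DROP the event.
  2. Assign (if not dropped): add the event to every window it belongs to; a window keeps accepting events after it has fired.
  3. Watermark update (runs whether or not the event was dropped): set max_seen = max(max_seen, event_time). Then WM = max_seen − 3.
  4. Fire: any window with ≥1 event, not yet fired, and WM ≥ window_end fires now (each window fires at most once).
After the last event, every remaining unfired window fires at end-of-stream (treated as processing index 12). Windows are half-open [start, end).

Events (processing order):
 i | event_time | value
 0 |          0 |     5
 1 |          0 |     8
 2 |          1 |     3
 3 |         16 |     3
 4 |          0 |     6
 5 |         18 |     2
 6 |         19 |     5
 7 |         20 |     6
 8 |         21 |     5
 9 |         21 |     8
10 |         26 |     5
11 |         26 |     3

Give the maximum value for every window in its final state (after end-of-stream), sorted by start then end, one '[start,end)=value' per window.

i=0 t=0 v=5: → [0,5); WM=-3
i=1 t=0 v=8: → [0,5); WM=-3
i=2 t=1 v=3: → [0,5); WM=-2
i=3 t=16 v=3: → [15,20),[12,17); WM=13; [0,5) fires=8
i=4 t=0 v=6: DROP (t<13-2); WM=13
i=5 t=18 v=2: → [18,23),[15,20); WM=15
i=6 t=19 v=5: → [18,23),[15,20); WM=16
i=7 t=20 v=6: → [18,23); WM=17; [12,17) fires=3
i=8 t=21 v=5: → [21,26),[18,23); WM=18
i=9 t=21 v=8: → [21,26),[18,23); WM=18
i=10 t=26 v=5: → [24,29); WM=23; [15,20) fires=5 [18,23) fires=8
i=11 t=26 v=3: → [24,29); WM=23

[0,5)=8 [12,17)=3 [15,20)=5 [18,23)=8 [21,26)=8 [24,29)=5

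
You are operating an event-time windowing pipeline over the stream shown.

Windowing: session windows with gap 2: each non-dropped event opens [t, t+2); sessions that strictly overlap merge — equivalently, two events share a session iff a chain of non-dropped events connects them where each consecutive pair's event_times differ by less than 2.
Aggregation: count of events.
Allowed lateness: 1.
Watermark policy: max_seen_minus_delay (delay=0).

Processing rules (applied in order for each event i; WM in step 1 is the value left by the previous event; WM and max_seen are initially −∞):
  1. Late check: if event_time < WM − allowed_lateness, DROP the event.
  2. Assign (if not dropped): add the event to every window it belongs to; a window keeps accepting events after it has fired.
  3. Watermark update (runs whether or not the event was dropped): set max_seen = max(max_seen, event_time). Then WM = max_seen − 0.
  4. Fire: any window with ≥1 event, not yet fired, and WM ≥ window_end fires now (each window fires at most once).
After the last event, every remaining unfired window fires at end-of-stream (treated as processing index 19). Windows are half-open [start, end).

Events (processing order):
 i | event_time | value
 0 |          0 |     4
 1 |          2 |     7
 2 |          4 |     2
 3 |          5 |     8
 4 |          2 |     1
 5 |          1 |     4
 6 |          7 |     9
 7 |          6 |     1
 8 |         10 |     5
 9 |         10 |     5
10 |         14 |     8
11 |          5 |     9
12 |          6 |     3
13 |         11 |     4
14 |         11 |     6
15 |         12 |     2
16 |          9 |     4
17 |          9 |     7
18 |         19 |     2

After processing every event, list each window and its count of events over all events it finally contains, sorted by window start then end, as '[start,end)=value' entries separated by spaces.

i=0 t=0 v=4: → [0,2); WM=0
i=1 t=2 v=7: → [2,4); WM=2
i=2 t=4 v=2: → [4,6); WM=4
i=3 t=5 v=8: → [4,7); WM=5
i=4 t=2 v=1: DROP (t<5-1); WM=5
i=5 t=1 v=4: DROP (t<5-1); WM=5
i=6 t=7 v=9: → [7,9); WM=7
i=7 t=6 v=1: → [4,9); WM=7
i=8 t=10 v=5: → [10,12); WM=10
i=9 t=10 v=5: → [10,12); WM=10
i=10 t=14 v=8: → [14,16); WM=14
i=11 t=5 v=9: DROP (t<14-1); WM=14
i=12 t=6 v=3: DROP (t<14-1); WM=14
i=13 t=11 v=4: DROP (t<14-1); WM=14
i=14 t=11 v=6: DROP (t<14-1); WM=14
i=15 t=12 v=2: DROP (t<14-1); WM=14
i=16 t=9 v=4: DROP (t<14-1); WM=14
i=17 t=9 v=7: DROP (t<14-1); WM=14
i=18 t=19 v=2: → [19,21); WM=19

[0,2)=1 [2,4)=1 [4,9)=4 [10,12)=2 [14,16)=1 [19,21)=1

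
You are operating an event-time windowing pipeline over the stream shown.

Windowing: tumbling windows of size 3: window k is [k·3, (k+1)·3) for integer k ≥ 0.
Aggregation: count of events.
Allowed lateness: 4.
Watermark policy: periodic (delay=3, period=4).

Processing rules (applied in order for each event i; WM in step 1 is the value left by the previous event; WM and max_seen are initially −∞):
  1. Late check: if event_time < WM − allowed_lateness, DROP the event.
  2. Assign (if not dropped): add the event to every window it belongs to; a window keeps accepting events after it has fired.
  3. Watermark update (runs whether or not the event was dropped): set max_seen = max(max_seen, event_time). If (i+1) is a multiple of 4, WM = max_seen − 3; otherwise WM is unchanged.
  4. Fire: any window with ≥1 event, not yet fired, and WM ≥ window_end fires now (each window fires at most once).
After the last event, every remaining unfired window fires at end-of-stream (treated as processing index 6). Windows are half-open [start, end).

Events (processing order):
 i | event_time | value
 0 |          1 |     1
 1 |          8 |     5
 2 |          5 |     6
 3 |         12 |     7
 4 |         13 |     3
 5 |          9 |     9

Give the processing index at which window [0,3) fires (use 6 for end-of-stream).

i=0 t=1 v=1: → [0,3); WM=−∞
i=1 t=8 v=5: → [6,9); WM=−∞
i=2 t=5 v=6: → [3,6); WM=−∞
i=3 t=12 v=7: → [12,15); WM=9; [0,3) fires=1 [3,6) fires=1 [6,9) fires=1
i=4 t=13 v=3: → [12,15); WM=9
i=5 t=9 v=9: → [9,12); WM=9

3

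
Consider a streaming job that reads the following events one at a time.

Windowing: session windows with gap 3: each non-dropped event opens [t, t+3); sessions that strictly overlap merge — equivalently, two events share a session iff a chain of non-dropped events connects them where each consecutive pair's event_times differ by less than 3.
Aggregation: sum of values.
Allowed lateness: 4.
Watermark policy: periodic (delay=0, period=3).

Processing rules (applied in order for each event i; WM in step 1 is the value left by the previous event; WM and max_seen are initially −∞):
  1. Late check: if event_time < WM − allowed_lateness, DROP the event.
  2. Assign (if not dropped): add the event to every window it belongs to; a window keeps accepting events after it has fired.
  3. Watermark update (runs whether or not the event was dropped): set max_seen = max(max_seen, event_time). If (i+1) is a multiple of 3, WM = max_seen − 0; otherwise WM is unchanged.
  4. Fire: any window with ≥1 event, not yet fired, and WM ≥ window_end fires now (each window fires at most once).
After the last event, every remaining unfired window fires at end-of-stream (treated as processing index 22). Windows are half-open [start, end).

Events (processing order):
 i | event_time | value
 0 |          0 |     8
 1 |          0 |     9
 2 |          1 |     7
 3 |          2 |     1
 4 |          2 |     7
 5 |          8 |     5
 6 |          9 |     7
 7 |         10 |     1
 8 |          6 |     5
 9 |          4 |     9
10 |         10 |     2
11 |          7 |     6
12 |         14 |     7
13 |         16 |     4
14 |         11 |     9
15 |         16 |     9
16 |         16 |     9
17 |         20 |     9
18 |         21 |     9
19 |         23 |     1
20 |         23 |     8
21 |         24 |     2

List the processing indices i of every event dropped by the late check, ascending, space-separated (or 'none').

9

i=0 t=0 v=8: → [0,3); WM=−∞
i=1 t=0 v=9: → [0,3); WM=−∞
i=2 t=1 v=7: → [0,4); WM=1
i=3 t=2 v=1: → [0,5); WM=1
i=4 t=2 v=7: → [0,5); WM=1
i=5 t=8 v=5: → [8,11); WM=8
i=6 t=9 v=7: → [8,12); WM=8
i=7 t=10 v=1: → [8,13); WM=8
i=8 t=6 v=5: → [6,13); WM=10
i=9 t=4 v=9: DROP (t<10-4); WM=10
i=10 t=10 v=2: → [6,13); WM=10
i=11 t=7 v=6: → [6,13); WM=10
i=12 t=14 v=7: → [14,17); WM=10
i=13 t=16 v=4: → [14,19); WM=10
i=14 t=11 v=9: → [6,14); WM=16
i=15 t=16 v=9: → [14,19); WM=16
i=16 t=16 v=9: → [14,19); WM=16
i=17 t=20 v=9: → [20,23); WM=20
i=18 t=21 v=9: → [20,24); WM=20
i=19 t=23 v=1: → [20,26); WM=20
i=20 t=23 v=8: → [20,26); WM=23
i=21 t=24 v=2: → [20,27); WM=23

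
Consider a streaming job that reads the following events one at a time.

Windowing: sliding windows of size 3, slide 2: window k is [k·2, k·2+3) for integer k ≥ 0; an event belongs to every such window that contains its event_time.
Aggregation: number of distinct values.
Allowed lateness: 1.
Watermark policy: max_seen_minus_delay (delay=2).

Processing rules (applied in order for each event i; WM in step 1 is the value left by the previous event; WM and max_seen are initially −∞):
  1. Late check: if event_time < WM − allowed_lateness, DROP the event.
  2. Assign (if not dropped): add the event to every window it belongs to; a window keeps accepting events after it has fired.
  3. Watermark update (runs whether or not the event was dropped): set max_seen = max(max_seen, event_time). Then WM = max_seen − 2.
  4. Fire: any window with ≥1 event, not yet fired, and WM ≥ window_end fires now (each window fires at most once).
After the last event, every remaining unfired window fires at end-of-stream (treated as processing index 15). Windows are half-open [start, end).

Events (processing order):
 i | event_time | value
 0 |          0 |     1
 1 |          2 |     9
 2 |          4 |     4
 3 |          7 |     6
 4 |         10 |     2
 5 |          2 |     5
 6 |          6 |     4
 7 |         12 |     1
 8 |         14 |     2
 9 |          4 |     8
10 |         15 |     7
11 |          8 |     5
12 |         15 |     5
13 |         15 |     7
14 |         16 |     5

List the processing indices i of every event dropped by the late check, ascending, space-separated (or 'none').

5 6 9 11

i=0 t=0 v=1: → [0,3); WM=-2
i=1 t=2 v=9: → [2,5),[0,3); WM=0
i=2 t=4 v=4: → [4,7),[2,5); WM=2
i=3 t=7 v=6: → [6,9); WM=5; [0,3) fires=2 [2,5) fires=2
i=4 t=10 v=2: → [10,13),[8,11); WM=8; [4,7) fires=1
i=5 t=2 v=5: DROP (t<8-1); WM=8
i=6 t=6 v=4: DROP (t<8-1); WM=8
i=7 t=12 v=1: → [12,15),[10,13); WM=10; [6,9) fires=1
i=8 t=14 v=2: → [14,17),[12,15); WM=12; [8,11) fires=1
i=9 t=4 v=8: DROP (t<12-1); WM=12
i=10 t=15 v=7: → [14,17); WM=13; [10,13) fires=2
i=11 t=8 v=5: DROP (t<13-1); WM=13
i=12 t=15 v=5: → [14,17); WM=13
i=13 t=15 v=7: → [14,17); WM=13
i=14 t=16 v=5: → [16,19),[14,17); WM=14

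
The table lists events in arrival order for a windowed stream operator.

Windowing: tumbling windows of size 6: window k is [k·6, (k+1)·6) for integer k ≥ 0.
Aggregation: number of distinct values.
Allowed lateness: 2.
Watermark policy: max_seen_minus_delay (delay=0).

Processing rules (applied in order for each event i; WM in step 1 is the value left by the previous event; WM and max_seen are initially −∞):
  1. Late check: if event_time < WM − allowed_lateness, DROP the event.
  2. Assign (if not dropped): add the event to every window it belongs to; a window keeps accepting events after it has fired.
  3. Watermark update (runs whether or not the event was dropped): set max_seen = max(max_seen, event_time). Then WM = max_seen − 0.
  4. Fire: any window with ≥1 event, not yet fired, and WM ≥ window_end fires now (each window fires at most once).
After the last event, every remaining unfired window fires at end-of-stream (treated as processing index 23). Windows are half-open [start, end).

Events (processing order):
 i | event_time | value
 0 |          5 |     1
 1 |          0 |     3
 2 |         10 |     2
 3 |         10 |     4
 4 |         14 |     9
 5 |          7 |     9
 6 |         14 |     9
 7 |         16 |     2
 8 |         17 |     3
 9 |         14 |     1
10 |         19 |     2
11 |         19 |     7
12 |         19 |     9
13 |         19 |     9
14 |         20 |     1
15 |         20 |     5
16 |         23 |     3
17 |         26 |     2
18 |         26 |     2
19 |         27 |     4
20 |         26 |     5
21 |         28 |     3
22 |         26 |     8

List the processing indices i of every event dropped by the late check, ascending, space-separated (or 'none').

i=0 t=5 v=1: → [0,6); WM=5
i=1 t=0 v=3: DROP (t<5-2); WM=5
i=2 t=10 v=2: → [6,12); WM=10; [0,6) fires=1
i=3 t=10 v=4: → [6,12); WM=10
i=4 t=14 v=9: → [12,18); WM=14; [6,12) fires=2
i=5 t=7 v=9: DROP (t<14-2); WM=14
i=6 t=14 v=9: → [12,18); WM=14
i=7 t=16 v=2: → [12,18); WM=16
i=8 t=17 v=3: → [12,18); WM=17
i=9 t=14 v=1: DROP (t<17-2); WM=17
i=10 t=19 v=2: → [18,24); WM=19; [12,18) fires=3
i=11 t=19 v=7: → [18,24); WM=19
i=12 t=19 v=9: → [18,24); WM=19
i=13 t=19 v=9: → [18,24); WM=19
i=14 t=20 v=1: → [18,24); WM=20
i=15 t=20 v=5: → [18,24); WM=20
i=16 t=23 v=3: → [18,24); WM=23
i=17 t=26 v=2: → [24,30); WM=26; [18,24) fires=6
i=18 t=26 v=2: → [24,30); WM=26
i=19 t=27 v=4: → [24,30); WM=27
i=20 t=26 v=5: → [24,30); WM=27
i=21 t=28 v=3: → [24,30); WM=28
i=22 t=26 v=8: → [24,30); WM=28

1 5 9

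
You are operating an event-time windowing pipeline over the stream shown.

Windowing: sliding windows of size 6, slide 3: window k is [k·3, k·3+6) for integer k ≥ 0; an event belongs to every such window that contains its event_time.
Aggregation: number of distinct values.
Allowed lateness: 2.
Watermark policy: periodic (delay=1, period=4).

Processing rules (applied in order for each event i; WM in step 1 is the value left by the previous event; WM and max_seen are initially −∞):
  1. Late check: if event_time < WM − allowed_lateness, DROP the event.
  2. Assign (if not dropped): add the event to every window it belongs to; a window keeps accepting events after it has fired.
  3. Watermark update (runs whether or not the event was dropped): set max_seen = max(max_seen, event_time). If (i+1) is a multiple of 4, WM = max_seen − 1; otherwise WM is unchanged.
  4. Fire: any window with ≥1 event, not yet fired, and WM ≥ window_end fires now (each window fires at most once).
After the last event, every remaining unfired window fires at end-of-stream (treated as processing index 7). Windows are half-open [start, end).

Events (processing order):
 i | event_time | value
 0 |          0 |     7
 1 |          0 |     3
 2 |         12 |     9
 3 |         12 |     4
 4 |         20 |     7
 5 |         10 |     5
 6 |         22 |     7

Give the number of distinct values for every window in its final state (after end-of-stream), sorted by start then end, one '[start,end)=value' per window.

i=0 t=0 v=7: → [0,6); WM=−∞
i=1 t=0 v=3: → [0,6); WM=−∞
i=2 t=12 v=9: → [12,18),[9,15); WM=−∞
i=3 t=12 v=4: → [12,18),[9,15); WM=11; [0,6) fires=2
i=4 t=20 v=7: → [18,24),[15,21); WM=11
i=5 t=10 v=5: → [9,15),[6,12); WM=11
i=6 t=22 v=7: → [21,27),[18,24); WM=11

[0,6)=2 [6,12)=1 [9,15)=3 [12,18)=2 [15,21)=1 [18,24)=1 [21,27)=1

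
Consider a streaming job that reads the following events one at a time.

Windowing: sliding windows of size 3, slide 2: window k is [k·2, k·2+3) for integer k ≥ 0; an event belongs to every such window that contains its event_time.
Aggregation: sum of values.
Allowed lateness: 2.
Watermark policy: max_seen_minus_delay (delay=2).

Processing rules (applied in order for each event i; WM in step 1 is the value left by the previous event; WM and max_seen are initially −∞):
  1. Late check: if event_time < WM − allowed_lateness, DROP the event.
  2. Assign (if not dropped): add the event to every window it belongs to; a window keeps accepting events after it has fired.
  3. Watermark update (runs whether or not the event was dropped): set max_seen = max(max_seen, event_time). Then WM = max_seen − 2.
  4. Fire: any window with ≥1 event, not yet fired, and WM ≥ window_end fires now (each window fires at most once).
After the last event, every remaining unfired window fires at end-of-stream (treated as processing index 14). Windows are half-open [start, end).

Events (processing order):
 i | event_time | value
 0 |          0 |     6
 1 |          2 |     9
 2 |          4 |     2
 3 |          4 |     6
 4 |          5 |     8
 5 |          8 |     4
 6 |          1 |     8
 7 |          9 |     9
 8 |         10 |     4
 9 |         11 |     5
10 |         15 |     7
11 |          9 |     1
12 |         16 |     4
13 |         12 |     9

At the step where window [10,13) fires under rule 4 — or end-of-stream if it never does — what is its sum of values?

i=0 t=0 v=6: → [0,3); WM=-2
i=1 t=2 v=9: → [2,5),[0,3); WM=0
i=2 t=4 v=2: → [4,7),[2,5); WM=2
i=3 t=4 v=6: → [4,7),[2,5); WM=2
i=4 t=5 v=8: → [4,7); WM=3; [0,3) fires=15
i=5 t=8 v=4: → [8,11),[6,9); WM=6; [2,5) fires=17
i=6 t=1 v=8: DROP (t<6-2); WM=6
i=7 t=9 v=9: → [8,11); WM=7; [4,7) fires=16
i=8 t=10 v=4: → [10,13),[8,11); WM=8
i=9 t=11 v=5: → [10,13); WM=9; [6,9) fires=4
i=10 t=15 v=7: → [14,17); WM=13; [8,11) fires=17 [10,13) fires=9
i=11 t=9 v=1: DROP (t<13-2); WM=13
i=12 t=16 v=4: → [16,19),[14,17); WM=14
i=13 t=12 v=9: → [12,15),[10,13); WM=14

9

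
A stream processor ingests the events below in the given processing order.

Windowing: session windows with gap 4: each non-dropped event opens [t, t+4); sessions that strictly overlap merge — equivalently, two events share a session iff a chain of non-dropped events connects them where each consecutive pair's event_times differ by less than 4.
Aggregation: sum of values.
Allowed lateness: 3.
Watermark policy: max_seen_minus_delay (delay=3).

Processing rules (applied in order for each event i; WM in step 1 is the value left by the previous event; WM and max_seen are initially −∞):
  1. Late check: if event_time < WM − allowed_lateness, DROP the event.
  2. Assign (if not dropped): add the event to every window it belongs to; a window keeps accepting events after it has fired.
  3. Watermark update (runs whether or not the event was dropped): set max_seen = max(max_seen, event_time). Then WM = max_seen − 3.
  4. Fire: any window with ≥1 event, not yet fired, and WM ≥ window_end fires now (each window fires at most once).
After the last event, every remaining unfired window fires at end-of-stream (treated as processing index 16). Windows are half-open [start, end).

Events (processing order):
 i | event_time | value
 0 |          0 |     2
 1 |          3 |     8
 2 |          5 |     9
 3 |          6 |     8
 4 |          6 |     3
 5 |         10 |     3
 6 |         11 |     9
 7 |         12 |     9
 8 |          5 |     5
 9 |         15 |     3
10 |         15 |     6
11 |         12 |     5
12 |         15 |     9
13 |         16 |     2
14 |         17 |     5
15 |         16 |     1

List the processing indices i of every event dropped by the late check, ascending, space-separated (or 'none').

8

i=0 t=0 v=2: → [0,4); WM=-3
i=1 t=3 v=8: → [0,7); WM=0
i=2 t=5 v=9: → [0,9); WM=2
i=3 t=6 v=8: → [0,10); WM=3
i=4 t=6 v=3: → [0,10); WM=3
i=5 t=10 v=3: → [10,14); WM=7
i=6 t=11 v=9: → [10,15); WM=8
i=7 t=12 v=9: → [10,16); WM=9
i=8 t=5 v=5: DROP (t<9-3); WM=9
i=9 t=15 v=3: → [10,19); WM=12
i=10 t=15 v=6: → [10,19); WM=12
i=11 t=12 v=5: → [10,19); WM=12
i=12 t=15 v=9: → [10,19); WM=12
i=13 t=16 v=2: → [10,20); WM=13
i=14 t=17 v=5: → [10,21); WM=14
i=15 t=16 v=1: → [10,21); WM=14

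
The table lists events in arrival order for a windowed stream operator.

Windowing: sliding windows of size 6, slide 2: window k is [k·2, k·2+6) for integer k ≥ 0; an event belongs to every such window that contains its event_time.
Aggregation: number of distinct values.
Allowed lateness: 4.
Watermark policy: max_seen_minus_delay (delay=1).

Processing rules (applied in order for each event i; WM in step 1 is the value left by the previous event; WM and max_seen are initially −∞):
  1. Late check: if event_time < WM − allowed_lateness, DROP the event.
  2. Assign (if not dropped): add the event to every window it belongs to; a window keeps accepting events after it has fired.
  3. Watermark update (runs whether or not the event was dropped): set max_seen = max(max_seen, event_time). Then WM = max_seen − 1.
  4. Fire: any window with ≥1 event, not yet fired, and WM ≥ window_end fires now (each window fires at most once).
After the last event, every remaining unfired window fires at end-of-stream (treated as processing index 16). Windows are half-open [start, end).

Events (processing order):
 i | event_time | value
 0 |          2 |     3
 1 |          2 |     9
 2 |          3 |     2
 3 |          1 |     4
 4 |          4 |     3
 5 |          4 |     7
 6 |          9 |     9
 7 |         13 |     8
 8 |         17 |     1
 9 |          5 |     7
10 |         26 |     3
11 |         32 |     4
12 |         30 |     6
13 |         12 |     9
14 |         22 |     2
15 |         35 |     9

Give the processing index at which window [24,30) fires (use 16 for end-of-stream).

i=0 t=2 v=3: → [2,8),[0,6); WM=1
i=1 t=2 v=9: → [2,8),[0,6); WM=1
i=2 t=3 v=2: → [2,8),[0,6); WM=2
i=3 t=1 v=4: → [0,6); WM=2
i=4 t=4 v=3: → [4,10),[2,8),[0,6); WM=3
i=5 t=4 v=7: → [4,10),[2,8),[0,6); WM=3
i=6 t=9 v=9: → [8,14),[6,12),[4,10); WM=8; [0,6) fires=5 [2,8) fires=4
i=7 t=13 v=8: → [12,18),[10,16),[8,14); WM=12; [4,10) fires=3 [6,12) fires=1
i=8 t=17 v=1: → [16,22),[14,20),[12,18); WM=16; [8,14) fires=2 [10,16) fires=1
i=9 t=5 v=7: DROP (t<16-4); WM=16
i=10 t=26 v=3: → [26,32),[24,30),[22,28); WM=25; [12,18) fires=2 [14,20) fires=1 [16,22) fires=1
i=11 t=32 v=4: → [32,38),[30,36),[28,34); WM=31; [22,28) fires=1 [24,30) fires=1
i=12 t=30 v=6: → [30,36),[28,34),[26,32); WM=31
i=13 t=12 v=9: DROP (t<31-4); WM=31
i=14 t=22 v=2: DROP (t<31-4); WM=31
i=15 t=35 v=9: → [34,40),[32,38),[30,36); WM=34; [26,32) fires=2 [28,34) fires=2

11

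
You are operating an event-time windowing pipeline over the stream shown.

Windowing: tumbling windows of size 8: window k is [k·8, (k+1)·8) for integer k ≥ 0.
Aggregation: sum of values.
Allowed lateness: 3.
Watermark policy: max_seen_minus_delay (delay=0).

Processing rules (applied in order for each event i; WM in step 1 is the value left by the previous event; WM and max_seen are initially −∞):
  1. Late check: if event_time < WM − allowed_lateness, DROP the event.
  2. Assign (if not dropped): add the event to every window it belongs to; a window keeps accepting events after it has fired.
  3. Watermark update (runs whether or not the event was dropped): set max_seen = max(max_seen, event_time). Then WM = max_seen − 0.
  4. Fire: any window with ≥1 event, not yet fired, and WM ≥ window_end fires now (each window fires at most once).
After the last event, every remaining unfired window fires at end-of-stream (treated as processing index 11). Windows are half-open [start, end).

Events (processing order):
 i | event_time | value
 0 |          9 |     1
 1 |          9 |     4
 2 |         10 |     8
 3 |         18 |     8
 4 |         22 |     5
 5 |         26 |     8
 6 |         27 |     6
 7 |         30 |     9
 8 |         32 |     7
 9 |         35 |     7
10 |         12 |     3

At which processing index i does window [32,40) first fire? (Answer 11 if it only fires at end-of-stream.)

11

i=0 t=9 v=1: → [8,16); WM=9
i=1 t=9 v=4: → [8,16); WM=9
i=2 t=10 v=8: → [8,16); WM=10
i=3 t=18 v=8: → [16,24); WM=18; [8,16) fires=13
i=4 t=22 v=5: → [16,24); WM=22
i=5 t=26 v=8: → [24,32); WM=26; [16,24) fires=13
i=6 t=27 v=6: → [24,32); WM=27
i=7 t=30 v=9: → [24,32); WM=30
i=8 t=32 v=7: → [32,40); WM=32; [24,32) fires=23
i=9 t=35 v=7: → [32,40); WM=35
i=10 t=12 v=3: DROP (t<35-3); WM=35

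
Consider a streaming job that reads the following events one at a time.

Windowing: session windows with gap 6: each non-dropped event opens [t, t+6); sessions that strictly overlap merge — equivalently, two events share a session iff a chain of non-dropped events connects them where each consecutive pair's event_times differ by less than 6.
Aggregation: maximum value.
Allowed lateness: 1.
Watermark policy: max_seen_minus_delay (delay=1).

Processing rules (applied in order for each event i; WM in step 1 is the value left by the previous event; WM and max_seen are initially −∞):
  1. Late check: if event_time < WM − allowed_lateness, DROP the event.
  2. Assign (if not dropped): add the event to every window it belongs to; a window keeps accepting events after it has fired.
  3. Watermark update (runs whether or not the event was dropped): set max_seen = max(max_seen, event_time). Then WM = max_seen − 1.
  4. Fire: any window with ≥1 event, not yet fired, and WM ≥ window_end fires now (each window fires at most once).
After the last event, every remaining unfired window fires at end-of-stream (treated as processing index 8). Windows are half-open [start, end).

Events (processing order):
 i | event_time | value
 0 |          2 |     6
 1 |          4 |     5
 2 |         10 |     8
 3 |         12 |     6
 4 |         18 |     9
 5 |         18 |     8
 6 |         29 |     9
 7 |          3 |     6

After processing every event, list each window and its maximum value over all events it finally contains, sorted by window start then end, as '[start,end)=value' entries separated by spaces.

[2,10)=6 [10,18)=8 [18,24)=9 [29,35)=9

i=0 t=2 v=6: → [2,8); WM=1
i=1 t=4 v=5: → [2,10); WM=3
i=2 t=10 v=8: → [10,16); WM=9
i=3 t=12 v=6: → [10,18); WM=11
i=4 t=18 v=9: → [18,24); WM=17
i=5 t=18 v=8: → [18,24); WM=17
i=6 t=29 v=9: → [29,35); WM=28
i=7 t=3 v=6: DROP (t<28-1); WM=28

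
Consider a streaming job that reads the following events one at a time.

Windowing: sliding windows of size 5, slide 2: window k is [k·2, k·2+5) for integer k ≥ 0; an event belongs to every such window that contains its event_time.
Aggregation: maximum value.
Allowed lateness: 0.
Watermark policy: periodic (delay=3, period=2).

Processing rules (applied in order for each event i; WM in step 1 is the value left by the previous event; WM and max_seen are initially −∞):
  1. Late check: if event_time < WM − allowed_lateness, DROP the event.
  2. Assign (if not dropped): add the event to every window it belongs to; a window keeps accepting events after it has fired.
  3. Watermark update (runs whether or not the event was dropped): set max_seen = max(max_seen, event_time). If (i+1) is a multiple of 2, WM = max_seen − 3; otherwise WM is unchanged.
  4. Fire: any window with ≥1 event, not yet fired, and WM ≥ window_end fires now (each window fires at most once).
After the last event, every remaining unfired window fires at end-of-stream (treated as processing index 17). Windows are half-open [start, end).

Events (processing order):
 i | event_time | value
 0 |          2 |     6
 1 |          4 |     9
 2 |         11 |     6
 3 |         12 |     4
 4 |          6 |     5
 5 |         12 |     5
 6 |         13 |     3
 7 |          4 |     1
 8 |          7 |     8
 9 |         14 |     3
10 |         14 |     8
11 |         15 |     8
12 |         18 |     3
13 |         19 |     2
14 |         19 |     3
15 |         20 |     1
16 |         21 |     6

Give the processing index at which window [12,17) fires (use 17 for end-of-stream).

i=0 t=2 v=6: → [2,7),[0,5); WM=−∞
i=1 t=4 v=9: → [4,9),[2,7),[0,5); WM=1
i=2 t=11 v=6: → [10,15),[8,13); WM=1
i=3 t=12 v=4: → [12,17),[10,15),[8,13); WM=9; [0,5) fires=9 [2,7) fires=9 [4,9) fires=9
i=4 t=6 v=5: DROP (t<9-0); WM=9
i=5 t=12 v=5: → [12,17),[10,15),[8,13); WM=9
i=6 t=13 v=3: → [12,17),[10,15); WM=9
i=7 t=4 v=1: DROP (t<9-0); WM=10
i=8 t=7 v=8: DROP (t<10-0); WM=10
i=9 t=14 v=3: → [14,19),[12,17),[10,15); WM=11
i=10 t=14 v=8: → [14,19),[12,17),[10,15); WM=11
i=11 t=15 v=8: → [14,19),[12,17); WM=12
i=12 t=18 v=3: → [18,23),[16,21),[14,19); WM=12
i=13 t=19 v=2: → [18,23),[16,21); WM=16; [8,13) fires=6 [10,15) fires=8
i=14 t=19 v=3: → [18,23),[16,21); WM=16
i=15 t=20 v=1: → [20,25),[18,23),[16,21); WM=17; [12,17) fires=8
i=16 t=21 v=6: → [20,25),[18,23); WM=17

15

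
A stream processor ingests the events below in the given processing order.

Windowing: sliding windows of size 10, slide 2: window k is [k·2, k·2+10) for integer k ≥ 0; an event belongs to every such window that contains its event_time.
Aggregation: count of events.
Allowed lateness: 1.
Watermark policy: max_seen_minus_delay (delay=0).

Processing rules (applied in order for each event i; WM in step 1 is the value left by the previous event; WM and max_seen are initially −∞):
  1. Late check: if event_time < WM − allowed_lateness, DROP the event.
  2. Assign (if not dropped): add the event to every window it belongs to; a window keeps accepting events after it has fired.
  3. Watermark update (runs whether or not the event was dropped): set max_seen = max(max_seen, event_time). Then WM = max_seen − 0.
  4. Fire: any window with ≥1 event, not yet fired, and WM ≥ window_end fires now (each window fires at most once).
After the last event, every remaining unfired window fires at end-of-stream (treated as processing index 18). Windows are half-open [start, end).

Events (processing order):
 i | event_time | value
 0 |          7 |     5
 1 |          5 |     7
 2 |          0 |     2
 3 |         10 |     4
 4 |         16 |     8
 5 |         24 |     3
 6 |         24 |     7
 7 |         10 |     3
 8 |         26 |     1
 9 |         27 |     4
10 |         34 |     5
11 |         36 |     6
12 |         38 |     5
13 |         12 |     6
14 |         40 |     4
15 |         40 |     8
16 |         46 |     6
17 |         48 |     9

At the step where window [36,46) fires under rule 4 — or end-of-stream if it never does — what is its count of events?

4

i=0 t=7 v=5: → [6,16),[4,14),[2,12),[0,10); WM=7
i=1 t=5 v=7: DROP (t<7-1); WM=7
i=2 t=0 v=2: DROP (t<7-1); WM=7
i=3 t=10 v=4: → [10,20),[8,18),[6,16),[4,14),[2,12); WM=10; [0,10) fires=1
i=4 t=16 v=8: → [16,26),[14,24),[12,22),[10,20),[8,18); WM=16; [2,12) fires=2 [4,14) fires=2 [6,16) fires=2
i=5 t=24 v=3: → [24,34),[22,32),[20,30),[18,28),[16,26); WM=24; [8,18) fires=2 [10,20) fires=2 [12,22) fires=1 [14,24) fires=1
i=6 t=24 v=7: → [24,34),[22,32),[20,30),[18,28),[16,26); WM=24
i=7 t=10 v=3: DROP (t<24-1); WM=24
i=8 t=26 v=1: → [26,36),[24,34),[22,32),[20,30),[18,28); WM=26; [16,26) fires=3
i=9 t=27 v=4: → [26,36),[24,34),[22,32),[20,30),[18,28); WM=27
i=10 t=34 v=5: → [34,44),[32,42),[30,40),[28,38),[26,36); WM=34; [18,28) fires=4 [20,30) fires=4 [22,32) fires=4 [24,34) fires=4
i=11 t=36 v=6: → [36,46),[34,44),[32,42),[30,40),[28,38); WM=36; [26,36) fires=3
i=12 t=38 v=5: → [38,48),[36,46),[34,44),[32,42),[30,40); WM=38; [28,38) fires=2
i=13 t=12 v=6: DROP (t<38-1); WM=38
i=14 t=40 v=4: → [40,50),[38,48),[36,46),[34,44),[32,42); WM=40; [30,40) fires=3
i=15 t=40 v=8: → [40,50),[38,48),[36,46),[34,44),[32,42); WM=40
i=16 t=46 v=6: → [46,56),[44,54),[42,52),[40,50),[38,48); WM=46; [32,42) fires=5 [34,44) fires=5 [36,46) fires=4
i=17 t=48 v=9: → [48,58),[46,56),[44,54),[42,52),[40,50); WM=48; [38,48) fires=4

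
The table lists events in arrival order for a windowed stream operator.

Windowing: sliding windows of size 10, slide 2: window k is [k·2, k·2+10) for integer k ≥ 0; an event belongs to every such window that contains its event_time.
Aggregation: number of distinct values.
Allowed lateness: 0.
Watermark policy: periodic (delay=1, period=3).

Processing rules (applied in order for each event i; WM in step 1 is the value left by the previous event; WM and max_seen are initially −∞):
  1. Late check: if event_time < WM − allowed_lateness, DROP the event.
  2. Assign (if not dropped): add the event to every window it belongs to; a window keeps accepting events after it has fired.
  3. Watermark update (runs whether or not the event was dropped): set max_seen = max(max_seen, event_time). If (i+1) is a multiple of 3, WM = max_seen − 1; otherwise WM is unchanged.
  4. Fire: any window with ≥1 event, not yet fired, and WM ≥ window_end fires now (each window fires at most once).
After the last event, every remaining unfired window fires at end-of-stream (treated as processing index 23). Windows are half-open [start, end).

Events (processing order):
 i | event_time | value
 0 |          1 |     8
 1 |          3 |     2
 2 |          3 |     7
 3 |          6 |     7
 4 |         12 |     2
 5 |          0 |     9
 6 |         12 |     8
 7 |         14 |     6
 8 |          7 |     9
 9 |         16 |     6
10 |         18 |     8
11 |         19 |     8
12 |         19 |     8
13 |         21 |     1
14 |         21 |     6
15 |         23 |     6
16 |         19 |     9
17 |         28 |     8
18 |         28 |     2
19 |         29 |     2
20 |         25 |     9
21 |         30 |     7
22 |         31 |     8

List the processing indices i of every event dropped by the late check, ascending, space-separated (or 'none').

i=0 t=1 v=8: → [0,10); WM=−∞
i=1 t=3 v=2: → [2,12),[0,10); WM=−∞
i=2 t=3 v=7: → [2,12),[0,10); WM=2
i=3 t=6 v=7: → [6,16),[4,14),[2,12),[0,10); WM=2
i=4 t=12 v=2: → [12,22),[10,20),[8,18),[6,16),[4,14); WM=2
i=5 t=0 v=9: DROP (t<2-0); WM=11; [0,10) fires=3
i=6 t=12 v=8: → [12,22),[10,20),[8,18),[6,16),[4,14); WM=11
i=7 t=14 v=6: → [14,24),[12,22),[10,20),[8,18),[6,16); WM=11
i=8 t=7 v=9: DROP (t<11-0); WM=13; [2,12) fires=2
i=9 t=16 v=6: → [16,26),[14,24),[12,22),[10,20),[8,18); WM=13
i=10 t=18 v=8: → [18,28),[16,26),[14,24),[12,22),[10,20); WM=13
i=11 t=19 v=8: → [18,28),[16,26),[14,24),[12,22),[10,20); WM=18; [4,14) fires=3 [6,16) fires=4 [8,18) fires=3
i=12 t=19 v=8: → [18,28),[16,26),[14,24),[12,22),[10,20); WM=18
i=13 t=21 v=1: → [20,30),[18,28),[16,26),[14,24),[12,22); WM=18
i=14 t=21 v=6: → [20,30),[18,28),[16,26),[14,24),[12,22); WM=20; [10,20) fires=3
i=15 t=23 v=6: → [22,32),[20,30),[18,28),[16,26),[14,24); WM=20
i=16 t=19 v=9: DROP (t<20-0); WM=20
i=17 t=28 v=8: → [28,38),[26,36),[24,34),[22,32),[20,30); WM=27; [12,22) fires=4 [14,24) fires=3 [16,26) fires=3
i=18 t=28 v=2: → [28,38),[26,36),[24,34),[22,32),[20,30); WM=27
i=19 t=29 v=2: → [28,38),[26,36),[24,34),[22,32),[20,30); WM=27
i=20 t=25 v=9: DROP (t<27-0); WM=28; [18,28) fires=3
i=21 t=30 v=7: → [30,40),[28,38),[26,36),[24,34),[22,32); WM=28
i=22 t=31 v=8: → [30,40),[28,38),[26,36),[24,34),[22,32); WM=28

5 8 16 20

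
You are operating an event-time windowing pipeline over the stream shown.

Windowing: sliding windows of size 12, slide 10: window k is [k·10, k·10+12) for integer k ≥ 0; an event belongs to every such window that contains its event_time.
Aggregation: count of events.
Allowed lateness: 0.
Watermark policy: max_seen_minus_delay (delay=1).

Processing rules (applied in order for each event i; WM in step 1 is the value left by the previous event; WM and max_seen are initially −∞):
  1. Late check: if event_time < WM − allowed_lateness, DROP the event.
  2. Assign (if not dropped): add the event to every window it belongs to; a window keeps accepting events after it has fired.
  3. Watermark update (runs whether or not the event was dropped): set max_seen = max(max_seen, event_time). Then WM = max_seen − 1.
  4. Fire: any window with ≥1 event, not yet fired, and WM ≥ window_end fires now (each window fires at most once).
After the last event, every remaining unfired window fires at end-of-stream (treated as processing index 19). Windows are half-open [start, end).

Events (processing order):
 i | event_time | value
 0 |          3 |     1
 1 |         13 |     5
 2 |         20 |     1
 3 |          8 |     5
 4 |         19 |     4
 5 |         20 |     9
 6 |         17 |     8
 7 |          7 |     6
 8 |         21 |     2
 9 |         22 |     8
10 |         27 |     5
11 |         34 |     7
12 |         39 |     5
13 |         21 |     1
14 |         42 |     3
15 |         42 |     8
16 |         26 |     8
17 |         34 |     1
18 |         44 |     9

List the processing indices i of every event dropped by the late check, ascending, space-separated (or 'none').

3 6 7 13 16 17

i=0 t=3 v=1: → [0,12); WM=2
i=1 t=13 v=5: → [10,22); WM=12; [0,12) fires=1
i=2 t=20 v=1: → [20,32),[10,22); WM=19
i=3 t=8 v=5: DROP (t<19-0); WM=19
i=4 t=19 v=4: → [10,22); WM=19
i=5 t=20 v=9: → [20,32),[10,22); WM=19
i=6 t=17 v=8: DROP (t<19-0); WM=19
i=7 t=7 v=6: DROP (t<19-0); WM=19
i=8 t=21 v=2: → [20,32),[10,22); WM=20
i=9 t=22 v=8: → [20,32); WM=21
i=10 t=27 v=5: → [20,32); WM=26; [10,22) fires=5
i=11 t=34 v=7: → [30,42); WM=33; [20,32) fires=5
i=12 t=39 v=5: → [30,42); WM=38
i=13 t=21 v=1: DROP (t<38-0); WM=38
i=14 t=42 v=3: → [40,52); WM=41
i=15 t=42 v=8: → [40,52); WM=41
i=16 t=26 v=8: DROP (t<41-0); WM=41
i=17 t=34 v=1: DROP (t<41-0); WM=41
i=18 t=44 v=9: → [40,52); WM=43; [30,42) fires=2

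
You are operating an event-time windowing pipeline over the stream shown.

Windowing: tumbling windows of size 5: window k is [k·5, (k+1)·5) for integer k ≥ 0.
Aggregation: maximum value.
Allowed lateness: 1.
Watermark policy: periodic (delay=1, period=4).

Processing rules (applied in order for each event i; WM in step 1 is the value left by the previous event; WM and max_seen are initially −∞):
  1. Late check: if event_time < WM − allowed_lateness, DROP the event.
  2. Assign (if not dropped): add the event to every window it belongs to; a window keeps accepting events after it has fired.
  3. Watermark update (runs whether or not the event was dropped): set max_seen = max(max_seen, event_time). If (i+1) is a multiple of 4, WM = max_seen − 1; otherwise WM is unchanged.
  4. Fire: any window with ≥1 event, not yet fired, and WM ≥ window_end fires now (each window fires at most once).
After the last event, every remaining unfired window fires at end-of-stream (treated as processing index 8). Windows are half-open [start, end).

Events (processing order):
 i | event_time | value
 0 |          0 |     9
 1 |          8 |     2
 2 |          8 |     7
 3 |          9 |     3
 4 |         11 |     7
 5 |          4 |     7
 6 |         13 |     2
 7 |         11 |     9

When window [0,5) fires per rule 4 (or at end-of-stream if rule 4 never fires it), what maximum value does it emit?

i=0 t=0 v=9: → [0,5); WM=−∞
i=1 t=8 v=2: → [5,10); WM=−∞
i=2 t=8 v=7: → [5,10); WM=−∞
i=3 t=9 v=3: → [5,10); WM=8; [0,5) fires=9
i=4 t=11 v=7: → [10,15); WM=8
i=5 t=4 v=7: DROP (t<8-1); WM=8
i=6 t=13 v=2: → [10,15); WM=8
i=7 t=11 v=9: → [10,15); WM=12; [5,10) fires=7

9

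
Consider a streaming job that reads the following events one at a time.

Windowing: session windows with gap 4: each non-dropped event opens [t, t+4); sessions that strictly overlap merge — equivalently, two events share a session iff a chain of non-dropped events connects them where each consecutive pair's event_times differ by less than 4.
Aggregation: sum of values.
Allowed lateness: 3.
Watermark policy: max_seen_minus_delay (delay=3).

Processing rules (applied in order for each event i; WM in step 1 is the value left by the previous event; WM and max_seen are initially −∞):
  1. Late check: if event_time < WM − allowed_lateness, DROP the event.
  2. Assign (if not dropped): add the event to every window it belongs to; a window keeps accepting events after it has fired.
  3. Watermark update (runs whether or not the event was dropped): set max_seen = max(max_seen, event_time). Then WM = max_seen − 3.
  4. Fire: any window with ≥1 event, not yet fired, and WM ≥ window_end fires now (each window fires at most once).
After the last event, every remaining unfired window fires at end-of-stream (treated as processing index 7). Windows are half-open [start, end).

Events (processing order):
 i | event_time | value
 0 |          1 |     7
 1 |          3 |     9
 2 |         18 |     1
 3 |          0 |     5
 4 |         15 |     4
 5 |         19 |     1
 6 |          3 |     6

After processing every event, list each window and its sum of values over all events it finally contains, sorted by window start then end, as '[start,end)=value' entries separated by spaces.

[1,7)=16 [15,23)=6

i=0 t=1 v=7: → [1,5); WM=-2
i=1 t=3 v=9: → [1,7); WM=0
i=2 t=18 v=1: → [18,22); WM=15
i=3 t=0 v=5: DROP (t<15-3); WM=15
i=4 t=15 v=4: → [15,22); WM=15
i=5 t=19 v=1: → [15,23); WM=16
i=6 t=3 v=6: DROP (t<16-3); WM=16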